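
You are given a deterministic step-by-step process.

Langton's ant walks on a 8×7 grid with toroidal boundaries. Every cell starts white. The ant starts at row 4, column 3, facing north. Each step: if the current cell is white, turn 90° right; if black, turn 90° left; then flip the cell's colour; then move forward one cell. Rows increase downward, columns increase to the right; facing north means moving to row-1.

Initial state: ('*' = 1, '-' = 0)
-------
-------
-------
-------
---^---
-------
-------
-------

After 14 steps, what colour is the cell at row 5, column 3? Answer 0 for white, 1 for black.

t=0: -------
-------
-------
-------
---^---
-------
-------
-------
t=1: -------
-------
-------
-------
---*>--
-------
-------
-------
t=2: -------
-------
-------
-------
---**--
----v--
-------
-------
t=3: -------
-------
-------
-------
---**--
---<*--
-------
-------
t=4: -------
-------
-------
-------
---^*--
---**--
-------
-------
t=5: -------
-------
-------
-------
--<-*--
---**--
-------
-------
t=6: -------
-------
-------
--^----
--*-*--
---**--
-------
-------
t=7: -------
-------
-------
--*>---
--*-*--
---**--
-------
-------
t=8: -------
-------
-------
--**---
--*v*--
---**--
-------
-------
t=9: -------
-------
-------
--**---
--<**--
---**--
-------
-------
t=10: -------
-------
-------
--**---
---**--
--v**--
-------
-------
t=11: -------
-------
-------
--**---
---**--
-<***--
-------
-------
t=12: -------
-------
-------
--**---
-^-**--
-****--
-------
-------
t=13: -------
-------
-------
--**---
-*>**--
-****--
-------
-------
t=14: -------
-------
-------
--**---
-****--
-*v**--
-------
-------

1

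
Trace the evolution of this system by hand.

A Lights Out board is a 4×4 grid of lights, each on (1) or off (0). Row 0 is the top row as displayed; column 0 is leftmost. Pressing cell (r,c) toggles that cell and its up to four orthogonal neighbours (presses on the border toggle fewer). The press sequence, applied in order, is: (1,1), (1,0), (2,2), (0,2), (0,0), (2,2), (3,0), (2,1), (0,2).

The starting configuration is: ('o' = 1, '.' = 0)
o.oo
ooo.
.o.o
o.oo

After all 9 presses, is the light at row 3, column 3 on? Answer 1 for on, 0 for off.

gen 0: o.oo
ooo.
.o.o
o.oo
gen 1: oooo
....
...o
o.oo
gen 2: .ooo
oo..
o..o
o.oo
gen 3: .ooo
ooo.
ooo.
o..o
gen 4: ....
oo..
ooo.
o..o
gen 5: oo..
.o..
ooo.
o..o
gen 6: oo..
.oo.
o..o
o.oo
gen 7: oo..
.oo.
...o
.ooo
gen 8: oo..
..o.
oooo
..oo
gen 9: o.oo
....
oooo
..oo

1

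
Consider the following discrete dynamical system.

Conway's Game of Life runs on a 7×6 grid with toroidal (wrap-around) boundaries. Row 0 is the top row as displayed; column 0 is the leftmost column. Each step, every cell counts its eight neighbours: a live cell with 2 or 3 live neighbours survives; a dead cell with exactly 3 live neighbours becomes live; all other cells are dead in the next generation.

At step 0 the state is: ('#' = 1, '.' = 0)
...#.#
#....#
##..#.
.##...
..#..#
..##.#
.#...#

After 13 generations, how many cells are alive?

4

k=0  ...#.#
#....#
##..#.
.##...
..#..#
..##.#
.#...#
k=1  .....#
.#....
..#...
..##.#
#...#.
.###.#
...#.#
k=2  #...#.
......
.###..
.#####
#.....
.###.#
...#.#
k=3  ....##
.###..
##....
....##
......
.###.#
.#.#.#
k=4  .#...#
.#####
##.###
#....#
#.##.#
.#.#..
.#.#.#
k=5  .#...#
......
......
......
..##.#
.#.#.#
.#....
k=6  #.....
......
......
......
#.##..
.#.#..
.#..#.
k=7  ......
......
......
......
.###..
##.##.
###...
k=8  .#....
......
......
..#...
##.##.
....##
#.##.#
k=9  ###...
......
......
.###..
#####.
......
####.#
k=10  ...#.#
.#....
..#...
#...#.
#...#.
......
...#.#
k=11  #.#...
..#...
.#....
.#.#..
......
....##
......
k=12  .#....
..#...
.#....
..#...
....#.
......
.....#
k=13  ......
.##...
.##...
......
......
......
......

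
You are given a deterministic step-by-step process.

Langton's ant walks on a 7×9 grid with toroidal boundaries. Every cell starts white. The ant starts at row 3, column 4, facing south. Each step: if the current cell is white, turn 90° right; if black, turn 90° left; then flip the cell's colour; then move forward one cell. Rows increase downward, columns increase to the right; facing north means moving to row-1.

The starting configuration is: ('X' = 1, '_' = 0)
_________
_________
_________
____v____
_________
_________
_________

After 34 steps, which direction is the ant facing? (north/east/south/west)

north

0) _________
_________
_________
____v____
_________
_________
_________
1) _________
_________
_________
___<X____
_________
_________
_________
2) _________
_________
___^_____
___XX____
_________
_________
_________
3) _________
_________
___X>____
___XX____
_________
_________
_________
4) _________
_________
___XX____
___Xv____
_________
_________
_________
5) _________
_________
___XX____
___X_>___
_________
_________
_________
6) _________
_________
___XX____
___X_X___
_____v___
_________
_________
7) _________
_________
___XX____
___X_X___
____<X___
_________
_________
8) _________
_________
___XX____
___X^X___
____XX___
_________
_________
9) _________
_________
___XX____
___XX>___
____XX___
_________
_________
10) _________
_________
___XX^___
___XX____
____XX___
_________
_________
11) _________
_________
___XXX>__
___XX____
____XX___
_________
_________
12) _________
_________
___XXXX__
___XX_v__
____XX___
_________
_________
13) _________
_________
___XXXX__
___XX<X__
____XX___
_________
_________
14) _________
_________
___XX^X__
___XXXX__
____XX___
_________
_________
15) _________
_________
___X<_X__
___XXXX__
____XX___
_________
_________
16) _________
_________
___X__X__
___XvXX__
____XX___
_________
_________
17) _________
_________
___X__X__
___X_>X__
____XX___
_________
_________
18) _________
_________
___X_^X__
___X__X__
____XX___
_________
_________
19) _________
_________
___X_X>__
___X__X__
____XX___
_________
_________
20) _________
______^__
___X_X___
___X__X__
____XX___
_________
_________
21) _________
______X>_
___X_X___
___X__X__
____XX___
_________
_________
22) _________
______XX_
___X_X_v_
___X__X__
____XX___
_________
_________
23) _________
______XX_
___X_X<X_
___X__X__
____XX___
_________
_________
24) _________
______^X_
___X_XXX_
___X__X__
____XX___
_________
_________
25) _________
_____<_X_
___X_XXX_
___X__X__
____XX___
_________
_________
26) _____^___
_____X_X_
___X_XXX_
___X__X__
____XX___
_________
_________
27) _____X>__
_____X_X_
___X_XXX_
___X__X__
____XX___
_________
_________
28) _____XX__
_____XvX_
___X_XXX_
___X__X__
____XX___
_________
_________
29) _____XX__
_____<XX_
___X_XXX_
___X__X__
____XX___
_________
_________
30) _____XX__
______XX_
___X_vXX_
___X__X__
____XX___
_________
_________
31) _____XX__
______XX_
___X__>X_
___X__X__
____XX___
_________
_________
32) _____XX__
______^X_
___X___X_
___X__X__
____XX___
_________
_________
33) _____XX__
_____<_X_
___X___X_
___X__X__
____XX___
_________
_________
34) _____^X__
_____X_X_
___X___X_
___X__X__
____XX___
_________
_________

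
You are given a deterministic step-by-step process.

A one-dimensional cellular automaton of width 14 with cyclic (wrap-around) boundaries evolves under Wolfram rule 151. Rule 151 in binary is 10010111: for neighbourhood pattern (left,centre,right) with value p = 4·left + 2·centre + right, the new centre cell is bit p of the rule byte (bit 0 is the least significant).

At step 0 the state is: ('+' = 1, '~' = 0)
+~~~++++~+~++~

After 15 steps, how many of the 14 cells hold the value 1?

4

gen 0: +~~~++++~+~++~
gen 1: ++++~++~~+~~~~
gen 2: ~++~~~~+++++++
gen 3: ~~~++++~+++++~
gen 4: +++~++~~~+++~+
gen 5: ++~~~~+++~+~~~
gen 6: ~~++++~+~~++++
gen 7: ++~++~~+++~++~
gen 8: ~~~~~++~+~~~~~
gen 9: +++++~~~++++++
gen 10: ++++~+++~+++++
gen 11: +++~~~+~~~++++
gen 12: ++~+++++++~+++
gen 13: +~~~+++++~~~++
gen 14: ~+++~+++~+++~+
gen 15: ~~+~~~+~~~+~~+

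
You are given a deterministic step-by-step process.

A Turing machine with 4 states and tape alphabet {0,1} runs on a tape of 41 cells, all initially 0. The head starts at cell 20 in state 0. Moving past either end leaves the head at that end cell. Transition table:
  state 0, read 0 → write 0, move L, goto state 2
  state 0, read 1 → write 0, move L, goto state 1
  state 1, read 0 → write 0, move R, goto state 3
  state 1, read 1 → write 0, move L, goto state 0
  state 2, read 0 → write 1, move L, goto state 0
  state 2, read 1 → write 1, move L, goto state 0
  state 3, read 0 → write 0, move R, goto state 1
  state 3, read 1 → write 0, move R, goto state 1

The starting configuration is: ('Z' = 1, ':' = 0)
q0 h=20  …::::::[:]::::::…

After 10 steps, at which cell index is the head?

k=0  q0 h=20  …::::::[:]::::::…
k=1  q2 h=19  …::::::[:]::::::…
k=2  q0 h=18  …::::::[:]Z:::::…
k=3  q2 h=17  …::::::[:]:Z::::…
k=4  q0 h=16  …::::::[:]Z:Z:::…
k=5  q2 h=15  …::::::[:]:Z:Z::…
k=6  q0 h=14  …::::::[:]Z:Z:Z:…
k=7  q2 h=13  …::::::[:]:Z:Z:Z…
k=8  q0 h=12  …::::::[:]Z:Z:Z:…
k=9  q2 h=11  …::::::[:]:Z:Z:Z…
k=10  q0 h=10  …::::::[:]Z:Z:Z:…

10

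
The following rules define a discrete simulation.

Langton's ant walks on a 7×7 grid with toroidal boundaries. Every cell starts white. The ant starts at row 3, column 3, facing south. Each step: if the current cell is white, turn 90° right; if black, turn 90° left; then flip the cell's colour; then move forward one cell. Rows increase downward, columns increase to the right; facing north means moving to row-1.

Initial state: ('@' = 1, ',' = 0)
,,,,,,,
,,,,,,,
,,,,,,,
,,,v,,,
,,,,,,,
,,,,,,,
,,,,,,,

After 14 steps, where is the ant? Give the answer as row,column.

2,4

0) ,,,,,,,
,,,,,,,
,,,,,,,
,,,v,,,
,,,,,,,
,,,,,,,
,,,,,,,
1) ,,,,,,,
,,,,,,,
,,,,,,,
,,<@,,,
,,,,,,,
,,,,,,,
,,,,,,,
2) ,,,,,,,
,,,,,,,
,,^,,,,
,,@@,,,
,,,,,,,
,,,,,,,
,,,,,,,
3) ,,,,,,,
,,,,,,,
,,@>,,,
,,@@,,,
,,,,,,,
,,,,,,,
,,,,,,,
4) ,,,,,,,
,,,,,,,
,,@@,,,
,,@v,,,
,,,,,,,
,,,,,,,
,,,,,,,
5) ,,,,,,,
,,,,,,,
,,@@,,,
,,@,>,,
,,,,,,,
,,,,,,,
,,,,,,,
6) ,,,,,,,
,,,,,,,
,,@@,,,
,,@,@,,
,,,,v,,
,,,,,,,
,,,,,,,
7) ,,,,,,,
,,,,,,,
,,@@,,,
,,@,@,,
,,,<@,,
,,,,,,,
,,,,,,,
8) ,,,,,,,
,,,,,,,
,,@@,,,
,,@^@,,
,,,@@,,
,,,,,,,
,,,,,,,
9) ,,,,,,,
,,,,,,,
,,@@,,,
,,@@>,,
,,,@@,,
,,,,,,,
,,,,,,,
10) ,,,,,,,
,,,,,,,
,,@@^,,
,,@@,,,
,,,@@,,
,,,,,,,
,,,,,,,
11) ,,,,,,,
,,,,,,,
,,@@@>,
,,@@,,,
,,,@@,,
,,,,,,,
,,,,,,,
12) ,,,,,,,
,,,,,,,
,,@@@@,
,,@@,v,
,,,@@,,
,,,,,,,
,,,,,,,
13) ,,,,,,,
,,,,,,,
,,@@@@,
,,@@<@,
,,,@@,,
,,,,,,,
,,,,,,,
14) ,,,,,,,
,,,,,,,
,,@@^@,
,,@@@@,
,,,@@,,
,,,,,,,
,,,,,,,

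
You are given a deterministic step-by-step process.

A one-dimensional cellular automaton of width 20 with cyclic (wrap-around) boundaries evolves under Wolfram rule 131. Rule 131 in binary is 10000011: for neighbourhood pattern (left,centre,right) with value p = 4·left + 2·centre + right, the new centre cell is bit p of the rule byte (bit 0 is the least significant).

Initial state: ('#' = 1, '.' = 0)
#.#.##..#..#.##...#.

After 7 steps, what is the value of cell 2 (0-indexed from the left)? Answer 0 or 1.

1

gen 0: #.#.##..#..#.##...#.
gen 1: .......#..#.....##..
gen 2: #######..#..####...#
gen 3: ######..#..#.##..##.
gen 4: .####..#..#.....#...
gen 5: #.##..#..#..####..##
gen 6: .....#..#..#.##..#.#
gen 7: .####..#..#.....#...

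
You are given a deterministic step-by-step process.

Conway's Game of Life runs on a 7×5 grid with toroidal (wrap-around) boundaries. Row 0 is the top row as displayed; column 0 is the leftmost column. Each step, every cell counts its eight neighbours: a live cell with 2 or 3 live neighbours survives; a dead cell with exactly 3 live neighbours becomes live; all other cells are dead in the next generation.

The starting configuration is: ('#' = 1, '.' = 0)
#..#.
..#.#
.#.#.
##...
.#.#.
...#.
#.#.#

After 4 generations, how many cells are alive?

t=0: #..#.
..#.#
.#.#.
##...
.#.#.
...#.
#.#.#
t=1: #.#..
###.#
.#.##
##..#
##..#
##.#.
###..
t=2: .....
.....
.....
.....
...#.
...#.
...#.
t=3: .....
.....
.....
.....
.....
..###
.....
t=4: .....
.....
.....
.....
...#.
...#.
...#.

3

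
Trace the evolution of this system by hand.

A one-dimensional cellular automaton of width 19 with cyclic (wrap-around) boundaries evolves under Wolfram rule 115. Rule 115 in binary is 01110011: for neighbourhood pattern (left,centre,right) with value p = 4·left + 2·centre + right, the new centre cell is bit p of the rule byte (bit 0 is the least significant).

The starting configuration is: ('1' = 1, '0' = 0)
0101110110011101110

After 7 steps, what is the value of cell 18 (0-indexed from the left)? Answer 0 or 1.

1

[0] 0101110110011101110
[1] 1010011011100110011
[2] 1101101100111011100
[3] 0110110111001100111
[4] 1011011001110111001
[5] 1101101110011001110
[6] 0110110011101110011
[7] 1011011100110011101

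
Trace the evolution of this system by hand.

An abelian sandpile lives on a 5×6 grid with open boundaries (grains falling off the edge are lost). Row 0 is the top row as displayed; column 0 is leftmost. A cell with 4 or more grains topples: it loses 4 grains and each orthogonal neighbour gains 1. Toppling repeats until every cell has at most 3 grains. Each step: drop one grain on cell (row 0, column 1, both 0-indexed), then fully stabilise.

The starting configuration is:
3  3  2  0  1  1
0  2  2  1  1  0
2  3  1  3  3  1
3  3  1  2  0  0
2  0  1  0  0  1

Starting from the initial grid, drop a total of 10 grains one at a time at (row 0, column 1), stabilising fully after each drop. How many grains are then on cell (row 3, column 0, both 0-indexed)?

1

step 0: 3  3  2  0  1  1
0  2  2  1  1  0
2  3  1  3  3  1
3  3  1  2  0  0
2  0  1  0  0  1
step 1: 0  1  3  0  1  1
1  3  2  1  1  0
2  3  1  3  3  1
3  3  1  2  0  0
2  0  1  0  0  1
step 2: 0  2  3  0  1  1
1  3  2  1  1  0
2  3  1  3  3  1
3  3  1  2  0  0
2  0  1  0  0  1
step 3: 0  3  3  0  1  1
1  3  2  1  1  0
2  3  1  3  3  1
3  3  1  2  0  0
2  0  1  0  0  1
step 4: 1  2  1  1  1  1
3  2  0  2  1  0
0  2  3  3  3  1
1  1  2  2  0  0
3  1  1  0  0  1
step 5: 1  3  1  1  1  1
3  2  0  2  1  0
0  2  3  3  3  1
1  1  2  2  0  0
3  1  1  0  0  1
step 6: 2  0  2  1  1  1
3  3  0  2  1  0
0  2  3  3  3  1
1  1  2  2  0  0
3  1  1  0  0  1
step 7: 2  1  2  1  1  1
3  3  0  2  1  0
0  2  3  3  3  1
1  1  2  2  0  0
3  1  1  0  0  1
step 8: 2  2  2  1  1  1
3  3  0  2  1  0
0  2  3  3  3  1
1  1  2  2  0  0
3  1  1  0  0  1
step 9: 2  3  2  1  1  1
3  3  0  2  1  0
0  2  3  3  3  1
1  1  2  2  0  0
3  1  1  0  0  1
step 10: 0  2  3  1  1  1
1  1  1  2  1  0
1  3  3  3  3  1
1  1  2  2  0  0
3  1  1  0  0  1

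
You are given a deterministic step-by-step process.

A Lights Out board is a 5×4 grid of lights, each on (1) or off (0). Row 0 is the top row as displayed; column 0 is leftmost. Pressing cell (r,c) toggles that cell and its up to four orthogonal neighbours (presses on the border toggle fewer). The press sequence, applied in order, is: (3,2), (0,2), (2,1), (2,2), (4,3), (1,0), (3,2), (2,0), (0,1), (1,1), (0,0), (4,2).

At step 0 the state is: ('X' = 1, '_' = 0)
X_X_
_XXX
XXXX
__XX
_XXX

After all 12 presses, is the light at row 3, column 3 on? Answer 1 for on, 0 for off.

0

k=0  X_X_
_XXX
XXXX
__XX
_XXX
k=1  X_X_
_XXX
XX_X
_X__
_X_X
k=2  XX_X
_X_X
XX_X
_X__
_X_X
k=3  XX_X
___X
__XX
____
_X_X
k=4  XX_X
__XX
_X__
__X_
_X_X
k=5  XX_X
__XX
_X__
__XX
_XX_
k=6  _X_X
XXXX
XX__
__XX
_XX_
k=7  _X_X
XXXX
XXX_
_X__
_X__
k=8  _X_X
_XXX
__X_
XX__
_X__
k=9  X_XX
__XX
__X_
XX__
_X__
k=10  XXXX
XX_X
_XX_
XX__
_X__
k=11  __XX
_X_X
_XX_
XX__
_X__
k=12  __XX
_X_X
_XX_
XXX_
__XX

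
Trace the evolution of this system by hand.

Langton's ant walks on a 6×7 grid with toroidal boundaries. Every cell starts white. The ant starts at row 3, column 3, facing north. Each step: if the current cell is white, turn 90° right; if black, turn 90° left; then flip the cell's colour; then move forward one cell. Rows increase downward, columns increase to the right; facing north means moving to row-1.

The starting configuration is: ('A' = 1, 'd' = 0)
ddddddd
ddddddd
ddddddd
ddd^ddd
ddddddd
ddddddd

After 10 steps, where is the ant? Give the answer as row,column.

gen 0: ddddddd
ddddddd
ddddddd
ddd^ddd
ddddddd
ddddddd
gen 1: ddddddd
ddddddd
ddddddd
dddA>dd
ddddddd
ddddddd
gen 2: ddddddd
ddddddd
ddddddd
dddAAdd
ddddvdd
ddddddd
gen 3: ddddddd
ddddddd
ddddddd
dddAAdd
ddd<Add
ddddddd
gen 4: ddddddd
ddddddd
ddddddd
ddd^Add
dddAAdd
ddddddd
gen 5: ddddddd
ddddddd
ddddddd
dd<dAdd
dddAAdd
ddddddd
gen 6: ddddddd
ddddddd
dd^dddd
ddAdAdd
dddAAdd
ddddddd
gen 7: ddddddd
ddddddd
ddA>ddd
ddAdAdd
dddAAdd
ddddddd
gen 8: ddddddd
ddddddd
ddAAddd
ddAvAdd
dddAAdd
ddddddd
gen 9: ddddddd
ddddddd
ddAAddd
dd<AAdd
dddAAdd
ddddddd
gen 10: ddddddd
ddddddd
ddAAddd
dddAAdd
ddvAAdd
ddddddd

4,2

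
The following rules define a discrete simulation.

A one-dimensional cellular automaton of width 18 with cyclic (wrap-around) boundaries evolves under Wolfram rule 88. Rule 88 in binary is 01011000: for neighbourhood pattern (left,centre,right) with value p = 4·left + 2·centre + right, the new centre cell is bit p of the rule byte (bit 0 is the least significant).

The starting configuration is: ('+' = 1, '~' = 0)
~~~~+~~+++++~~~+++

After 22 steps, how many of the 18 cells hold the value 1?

6

step 0: ~~~~+~~+++++~~~+++
step 1: +~~~~+~+~~~++~~+~+
step 2: ++~~~~~~+~~+++~~~+
step 3: ~++~~~~~~+~+~++~~+
step 4: ~+++~~~~~~~~~+++~~
step 5: ~+~++~~~~~~~~+~++~
step 6: ~~~+++~~~~~~~~~+++
step 7: +~~+~++~~~~~~~~+~+
step 8: ++~~~+++~~~~~~~~~+
step 9: ~++~~+~++~~~~~~~~+
step 10: ~+++~~~+++~~~~~~~~
step 11: ~+~++~~+~++~~~~~~~
step 12: ~~~+++~~~+++~~~~~~
step 13: ~~~+~++~~+~++~~~~~
step 14: ~~~~~+++~~~+++~~~~
step 15: ~~~~~+~++~~+~++~~~
step 16: ~~~~~~~+++~~~+++~~
step 17: ~~~~~~~+~++~~+~++~
step 18: ~~~~~~~~~+++~~~+++
step 19: +~~~~~~~~+~++~~+~+
step 20: ++~~~~~~~~~+++~~~+
step 21: ~++~~~~~~~~+~++~~+
step 22: ~+++~~~~~~~~~+++~~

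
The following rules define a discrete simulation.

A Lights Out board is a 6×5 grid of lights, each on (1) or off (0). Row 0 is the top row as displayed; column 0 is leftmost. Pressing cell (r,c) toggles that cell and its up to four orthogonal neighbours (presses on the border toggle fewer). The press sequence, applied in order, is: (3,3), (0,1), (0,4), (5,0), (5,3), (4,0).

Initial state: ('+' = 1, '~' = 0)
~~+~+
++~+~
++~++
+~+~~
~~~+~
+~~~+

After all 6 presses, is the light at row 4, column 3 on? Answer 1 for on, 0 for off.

1

gen 0: ~~+~+
++~+~
++~++
+~+~~
~~~+~
+~~~+
gen 1: ~~+~+
++~+~
++~~+
+~~++
~~~~~
+~~~+
gen 2: ++~~+
+~~+~
++~~+
+~~++
~~~~~
+~~~+
gen 3: ++~+~
+~~++
++~~+
+~~++
~~~~~
+~~~+
gen 4: ++~+~
+~~++
++~~+
+~~++
+~~~~
~+~~+
gen 5: ++~+~
+~~++
++~~+
+~~++
+~~+~
~+++~
gen 6: ++~+~
+~~++
++~~+
~~~++
~+~+~
++++~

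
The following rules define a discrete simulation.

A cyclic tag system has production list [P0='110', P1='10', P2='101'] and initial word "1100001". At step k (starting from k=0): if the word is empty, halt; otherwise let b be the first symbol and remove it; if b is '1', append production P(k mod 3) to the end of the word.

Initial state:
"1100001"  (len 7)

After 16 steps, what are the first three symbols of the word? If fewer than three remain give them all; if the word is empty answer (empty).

step 0: "1100001"  (len 7)
step 1: "100001110"  (len 9)
step 2: "0000111010"  (len 10)
step 3: "000111010"  (len 9)
step 4: "00111010"  (len 8)
step 5: "0111010"  (len 7)
step 6: "111010"  (len 6)
step 7: "11010110"  (len 8)
step 8: "101011010"  (len 9)
step 9: "01011010101"  (len 11)
step 10: "1011010101"  (len 10)
step 11: "01101010110"  (len 11)
step 12: "1101010110"  (len 10)
step 13: "101010110110"  (len 12)
step 14: "0101011011010"  (len 13)
step 15: "101011011010"  (len 12)
step 16: "01011011010110"  (len 14)

010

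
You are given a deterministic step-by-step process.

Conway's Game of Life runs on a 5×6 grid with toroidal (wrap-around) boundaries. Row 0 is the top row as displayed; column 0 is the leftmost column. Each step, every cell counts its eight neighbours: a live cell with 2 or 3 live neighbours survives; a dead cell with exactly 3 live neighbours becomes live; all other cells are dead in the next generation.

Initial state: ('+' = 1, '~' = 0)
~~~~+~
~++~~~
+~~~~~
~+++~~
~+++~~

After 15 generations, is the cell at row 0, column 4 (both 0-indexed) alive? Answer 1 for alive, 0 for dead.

0) ~~~~+~
~++~~~
+~~~~~
~+++~~
~+++~~
1) ~~~~~~
~+~~~~
+~~+~~
+~~+~~
~+~~+~
2) ~~~~~~
~~~~~~
+++~~~
++++++
~~~~~~
3) ~~~~~~
~+~~~~
~~~~+~
~~~+++
++++++
4) ~~~+++
~~~~~~
~~~+++
~+~~~~
+++~~~
5) ++++++
~~~~~~
~~~~+~
~+~+++
++++++
6) ~~~~~~
+++~~~
~~~+++
~+~~~~
~~~~~~
7) ~+~~~~
++++++
~~~+++
~~~~+~
~~~~~~
8) ~+~+++
~+~~~~
~+~~~~
~~~+++
~~~~~~
9) +~+~+~
~+~~+~
+~+~+~
~~~~+~
+~+~~~
10) +~+~~~
+~+~+~
~+~~+~
~~~~~~
~~~~~~
11) ~~~+~+
+~+~~~
~+~+~+
~~~~~~
~~~~~~
12) ~~~~~~
++++~+
+++~~~
~~~~~~
~~~~~~
13) +++~~~
~~~+~+
~~~+~+
~+~~~~
~~~~~~
14) +++~~~
~+~+~+
+~+~~~
~~~~~~
+~+~~~
15) ~~~+~+
~~~+~+
+++~~~
~~~~~~
+~+~~~

0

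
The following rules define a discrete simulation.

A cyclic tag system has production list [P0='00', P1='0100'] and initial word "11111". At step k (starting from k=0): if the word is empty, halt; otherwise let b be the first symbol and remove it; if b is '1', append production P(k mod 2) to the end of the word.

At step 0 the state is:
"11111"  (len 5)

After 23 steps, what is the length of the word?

0) "11111"  (len 5)
1) "111100"  (len 6)
2) "111000100"  (len 9)
3) "1100010000"  (len 10)
4) "1000100000100"  (len 13)
5) "00010000010000"  (len 14)
6) "0010000010000"  (len 13)
7) "010000010000"  (len 12)
8) "10000010000"  (len 11)
9) "000001000000"  (len 12)
10) "00001000000"  (len 11)
11) "0001000000"  (len 10)
12) "001000000"  (len 9)
13) "01000000"  (len 8)
14) "1000000"  (len 7)
15) "00000000"  (len 8)
16) "0000000"  (len 7)
17) "000000"  (len 6)
18) "00000"  (len 5)
19) "0000"  (len 4)
20) "000"  (len 3)
21) "00"  (len 2)
22) "0"  (len 1)
23) (halted — word empty)

0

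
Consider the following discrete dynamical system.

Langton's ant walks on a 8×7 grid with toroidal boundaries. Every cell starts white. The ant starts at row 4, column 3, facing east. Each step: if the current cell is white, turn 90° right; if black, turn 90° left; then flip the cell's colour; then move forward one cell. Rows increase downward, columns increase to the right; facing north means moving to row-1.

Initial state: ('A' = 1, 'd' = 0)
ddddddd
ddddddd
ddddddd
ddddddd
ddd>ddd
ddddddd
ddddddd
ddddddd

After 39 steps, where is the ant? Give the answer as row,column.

4,0

[0] ddddddd
ddddddd
ddddddd
ddddddd
ddd>ddd
ddddddd
ddddddd
ddddddd
[1] ddddddd
ddddddd
ddddddd
ddddddd
dddAddd
dddvddd
ddddddd
ddddddd
[2] ddddddd
ddddddd
ddddddd
ddddddd
dddAddd
dd<Addd
ddddddd
ddddddd
[3] ddddddd
ddddddd
ddddddd
ddddddd
dd^Addd
ddAAddd
ddddddd
ddddddd
[4] ddddddd
ddddddd
ddddddd
ddddddd
ddA>ddd
ddAAddd
ddddddd
ddddddd
[5] ddddddd
ddddddd
ddddddd
ddd^ddd
ddAdddd
ddAAddd
ddddddd
ddddddd
[6] ddddddd
ddddddd
ddddddd
dddA>dd
ddAdddd
ddAAddd
ddddddd
ddddddd
[7] ddddddd
ddddddd
ddddddd
dddAAdd
ddAdvdd
ddAAddd
ddddddd
ddddddd
[8] ddddddd
ddddddd
ddddddd
dddAAdd
ddA<Add
ddAAddd
ddddddd
ddddddd
[9] ddddddd
ddddddd
ddddddd
ddd^Add
ddAAAdd
ddAAddd
ddddddd
ddddddd
[10] ddddddd
ddddddd
ddddddd
dd<dAdd
ddAAAdd
ddAAddd
ddddddd
ddddddd
[11] ddddddd
ddddddd
dd^dddd
ddAdAdd
ddAAAdd
ddAAddd
ddddddd
ddddddd
[12] ddddddd
ddddddd
ddA>ddd
ddAdAdd
ddAAAdd
ddAAddd
ddddddd
ddddddd
[13] ddddddd
ddddddd
ddAAddd
ddAvAdd
ddAAAdd
ddAAddd
ddddddd
ddddddd
[14] ddddddd
ddddddd
ddAAddd
dd<AAdd
ddAAAdd
ddAAddd
ddddddd
ddddddd
[15] ddddddd
ddddddd
ddAAddd
dddAAdd
ddvAAdd
ddAAddd
ddddddd
ddddddd
[16] ddddddd
ddddddd
ddAAddd
dddAAdd
ddd>Add
ddAAddd
ddddddd
ddddddd
[17] ddddddd
ddddddd
ddAAddd
ddd^Add
ddddAdd
ddAAddd
ddddddd
ddddddd
[18] ddddddd
ddddddd
ddAAddd
dd<dAdd
ddddAdd
ddAAddd
ddddddd
ddddddd
[19] ddddddd
ddddddd
dd^Addd
ddAdAdd
ddddAdd
ddAAddd
ddddddd
ddddddd
[20] ddddddd
ddddddd
d<dAddd
ddAdAdd
ddddAdd
ddAAddd
ddddddd
ddddddd
[21] ddddddd
d^ddddd
dAdAddd
ddAdAdd
ddddAdd
ddAAddd
ddddddd
ddddddd
[22] ddddddd
dA>dddd
dAdAddd
ddAdAdd
ddddAdd
ddAAddd
ddddddd
ddddddd
[23] ddddddd
dAAdddd
dAvAddd
ddAdAdd
ddddAdd
ddAAddd
ddddddd
ddddddd
[24] ddddddd
dAAdddd
d<AAddd
ddAdAdd
ddddAdd
ddAAddd
ddddddd
ddddddd
[25] ddddddd
dAAdddd
ddAAddd
dvAdAdd
ddddAdd
ddAAddd
ddddddd
ddddddd
[26] ddddddd
dAAdddd
ddAAddd
<AAdAdd
ddddAdd
ddAAddd
ddddddd
ddddddd
[27] ddddddd
dAAdddd
^dAAddd
AAAdAdd
ddddAdd
ddAAddd
ddddddd
ddddddd
[28] ddddddd
dAAdddd
A>AAddd
AAAdAdd
ddddAdd
ddAAddd
ddddddd
ddddddd
[29] ddddddd
dAAdddd
AAAAddd
AvAdAdd
ddddAdd
ddAAddd
ddddddd
ddddddd
[30] ddddddd
dAAdddd
AAAAddd
Ad>dAdd
ddddAdd
ddAAddd
ddddddd
ddddddd
[31] ddddddd
dAAdddd
AA^Addd
AdddAdd
ddddAdd
ddAAddd
ddddddd
ddddddd
[32] ddddddd
dAAdddd
A<dAddd
AdddAdd
ddddAdd
ddAAddd
ddddddd
ddddddd
[33] ddddddd
dAAdddd
AddAddd
AvddAdd
ddddAdd
ddAAddd
ddddddd
ddddddd
[34] ddddddd
dAAdddd
AddAddd
<AddAdd
ddddAdd
ddAAddd
ddddddd
ddddddd
[35] ddddddd
dAAdddd
AddAddd
dAddAdd
vdddAdd
ddAAddd
ddddddd
ddddddd
[36] ddddddd
dAAdddd
AddAddd
dAddAdd
AdddAd<
ddAAddd
ddddddd
ddddddd
[37] ddddddd
dAAdddd
AddAddd
dAddAd^
AdddAdA
ddAAddd
ddddddd
ddddddd
[38] ddddddd
dAAdddd
AddAddd
>AddAdA
AdddAdA
ddAAddd
ddddddd
ddddddd
[39] ddddddd
dAAdddd
AddAddd
AAddAdA
vdddAdA
ddAAddd
ddddddd
ddddddd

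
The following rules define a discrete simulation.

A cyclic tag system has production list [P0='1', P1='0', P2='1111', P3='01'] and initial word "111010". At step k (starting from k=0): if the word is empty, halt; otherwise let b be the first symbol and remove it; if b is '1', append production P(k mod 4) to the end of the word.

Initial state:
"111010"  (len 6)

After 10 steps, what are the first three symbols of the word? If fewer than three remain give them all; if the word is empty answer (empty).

[0] "111010"  (len 6)
[1] "110101"  (len 6)
[2] "101010"  (len 6)
[3] "010101111"  (len 9)
[4] "10101111"  (len 8)
[5] "01011111"  (len 8)
[6] "1011111"  (len 7)
[7] "0111111111"  (len 10)
[8] "111111111"  (len 9)
[9] "111111111"  (len 9)
[10] "111111110"  (len 9)

111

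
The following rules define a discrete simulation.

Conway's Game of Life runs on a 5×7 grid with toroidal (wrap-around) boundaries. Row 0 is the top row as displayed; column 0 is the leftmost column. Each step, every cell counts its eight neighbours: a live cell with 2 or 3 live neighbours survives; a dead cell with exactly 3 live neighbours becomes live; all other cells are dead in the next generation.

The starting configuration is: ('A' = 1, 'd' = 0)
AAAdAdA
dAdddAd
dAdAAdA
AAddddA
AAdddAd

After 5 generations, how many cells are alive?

[0] AAAdAdA
dAdddAd
dAdAAdA
AAddddA
AAdddAd
[1] ddAdAdd
ddddddd
dAddAdA
ddddAdd
dddddAd
[2] ddddddd
dddAdAd
dddddAd
ddddAdd
dddAAAd
[3] dddAdAd
ddddAdd
dddddAd
dddAddd
dddAAAd
[4] dddAdAd
ddddAAd
ddddAdd
dddAdAd
ddAAdAd
[5] ddAAdAA
dddAdAd
dddAddd
ddAAdAd
ddAAdAA

14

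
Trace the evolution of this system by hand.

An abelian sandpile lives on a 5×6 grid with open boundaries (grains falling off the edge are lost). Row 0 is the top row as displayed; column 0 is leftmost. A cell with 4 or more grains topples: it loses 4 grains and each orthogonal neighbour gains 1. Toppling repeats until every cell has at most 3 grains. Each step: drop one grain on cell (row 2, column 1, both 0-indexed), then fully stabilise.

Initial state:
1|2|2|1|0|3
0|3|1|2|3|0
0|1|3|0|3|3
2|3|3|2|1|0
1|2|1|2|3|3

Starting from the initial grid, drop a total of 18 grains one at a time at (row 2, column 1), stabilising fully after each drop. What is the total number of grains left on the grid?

k=0  1|2|2|1|0|3
0|3|1|2|3|0
0|1|3|0|3|3
2|3|3|2|1|0
1|2|1|2|3|3
k=1  1|2|2|1|0|3
0|3|1|2|3|0
0|2|3|0|3|3
2|3|3|2|1|0
1|2|1|2|3|3
k=2  1|2|2|1|0|3
0|3|1|2|3|0
0|3|3|0|3|3
2|3|3|2|1|0
1|2|1|2|3|3
k=3  1|3|2|1|0|3
1|0|3|2|3|0
1|3|1|1|3|3
3|1|1|3|1|0
1|3|2|2|3|3
k=4  1|3|2|1|0|3
1|1|3|2|3|0
2|0|2|1|3|3
3|2|1|3|1|0
1|3|2|2|3|3
k=5  1|3|2|1|0|3
1|1|3|2|3|0
2|1|2|1|3|3
3|2|1|3|1|0
1|3|2|2|3|3
k=6  1|3|2|1|0|3
1|1|3|2|3|0
2|2|2|1|3|3
3|2|1|3|1|0
1|3|2|2|3|3
k=7  1|3|2|1|0|3
1|1|3|2|3|0
2|3|2|1|3|3
3|2|1|3|1|0
1|3|2|2|3|3
k=8  1|3|2|1|0|3
1|2|3|2|3|0
3|0|3|1|3|3
3|3|1|3|1|0
1|3|2|2|3|3
k=9  1|3|2|1|0|3
1|2|3|2|3|0
3|1|3|1|3|3
3|3|1|3|1|0
1|3|2|2|3|3
k=10  1|3|2|1|0|3
1|2|3|2|3|0
3|2|3|1|3|3
3|3|1|3|1|0
1|3|2|2|3|3
k=11  1|3|2|1|0|3
1|2|3|2|3|0
3|3|3|1|3|3
3|3|1|3|1|0
1|3|2|2|3|3
k=12  2|1|0|2|0|3
3|2|2|3|3|0
2|0|2|2|3|3
1|3|3|3|1|0
3|0|3|2|3|3
k=13  2|1|0|2|0|3
3|2|2|3|3|0
2|1|2|2|3|3
1|3|3|3|1|0
3|0|3|2|3|3
k=14  2|1|0|2|0|3
3|2|2|3|3|0
2|2|2|2|3|3
1|3|3|3|1|0
3|0|3|2|3|3
k=15  2|1|0|2|0|3
3|2|2|3|3|0
2|3|2|2|3|3
1|3|3|3|1|0
3|0|3|2|3|3
k=16  3|2|1|3|1|3
1|2|1|2|1|2
1|0|3|2|3|0
3|2|3|3|0|3
3|2|1|1|2|0
k=17  3|2|1|3|1|3
1|2|1|2|1|2
1|1|3|2|3|0
3|2|3|3|0|3
3|2|1|1|2|0
k=18  3|2|1|3|1|3
1|2|1|2|1|2
1|2|3|2|3|0
3|2|3|3|0|3
3|2|1|1|2|0

56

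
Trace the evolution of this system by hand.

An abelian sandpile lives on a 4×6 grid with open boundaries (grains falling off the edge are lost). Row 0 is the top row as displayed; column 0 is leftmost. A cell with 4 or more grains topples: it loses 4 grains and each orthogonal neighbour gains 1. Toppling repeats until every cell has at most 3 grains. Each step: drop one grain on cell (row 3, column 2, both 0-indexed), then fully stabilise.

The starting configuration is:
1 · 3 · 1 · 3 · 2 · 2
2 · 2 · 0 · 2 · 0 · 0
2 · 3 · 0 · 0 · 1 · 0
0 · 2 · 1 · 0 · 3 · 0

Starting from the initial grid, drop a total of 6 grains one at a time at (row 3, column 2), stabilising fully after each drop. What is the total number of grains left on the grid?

step 0: 1 · 3 · 1 · 3 · 2 · 2
2 · 2 · 0 · 2 · 0 · 0
2 · 3 · 0 · 0 · 1 · 0
0 · 2 · 1 · 0 · 3 · 0
step 1: 1 · 3 · 1 · 3 · 2 · 2
2 · 2 · 0 · 2 · 0 · 0
2 · 3 · 0 · 0 · 1 · 0
0 · 2 · 2 · 0 · 3 · 0
step 2: 1 · 3 · 1 · 3 · 2 · 2
2 · 2 · 0 · 2 · 0 · 0
2 · 3 · 0 · 0 · 1 · 0
0 · 2 · 3 · 0 · 3 · 0
step 3: 1 · 3 · 1 · 3 · 2 · 2
2 · 2 · 0 · 2 · 0 · 0
2 · 3 · 1 · 0 · 1 · 0
0 · 3 · 0 · 1 · 3 · 0
step 4: 1 · 3 · 1 · 3 · 2 · 2
2 · 2 · 0 · 2 · 0 · 0
2 · 3 · 1 · 0 · 1 · 0
0 · 3 · 1 · 1 · 3 · 0
step 5: 1 · 3 · 1 · 3 · 2 · 2
2 · 2 · 0 · 2 · 0 · 0
2 · 3 · 1 · 0 · 1 · 0
0 · 3 · 2 · 1 · 3 · 0
step 6: 1 · 3 · 1 · 3 · 2 · 2
2 · 2 · 0 · 2 · 0 · 0
2 · 3 · 1 · 0 · 1 · 0
0 · 3 · 3 · 1 · 3 · 0

35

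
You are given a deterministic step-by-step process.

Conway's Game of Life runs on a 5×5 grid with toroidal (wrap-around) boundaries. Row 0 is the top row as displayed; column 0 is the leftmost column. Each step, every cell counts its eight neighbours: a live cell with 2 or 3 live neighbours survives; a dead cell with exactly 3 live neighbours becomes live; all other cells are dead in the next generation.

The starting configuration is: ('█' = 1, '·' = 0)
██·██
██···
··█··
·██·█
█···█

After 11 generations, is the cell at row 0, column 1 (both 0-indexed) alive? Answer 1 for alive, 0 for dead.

k=0  ██·██
██···
··█··
·██·█
█···█
k=1  ··██·
···█·
··██·
·██·█
·····
k=2  ··██·
····█
·█··█
·██··
·█···
k=3  ··██·
█·█·█
·███·
·██··
·█·█·
k=4  █····
█···█
····█
█····
·█·█·
k=5  ██···
█···█
····█
█···█
██··█
k=6  ·····
·█··█
···█·
·█·█·
·····
k=7  ·····
·····
█··██
··█··
·····
k=8  ·····
····█
···██
···██
·····
k=9  ·····
···██
█····
···██
·····
k=10  ·····
····█
█····
····█
·····
k=11  ·····
·····
█···█
·····
·····

0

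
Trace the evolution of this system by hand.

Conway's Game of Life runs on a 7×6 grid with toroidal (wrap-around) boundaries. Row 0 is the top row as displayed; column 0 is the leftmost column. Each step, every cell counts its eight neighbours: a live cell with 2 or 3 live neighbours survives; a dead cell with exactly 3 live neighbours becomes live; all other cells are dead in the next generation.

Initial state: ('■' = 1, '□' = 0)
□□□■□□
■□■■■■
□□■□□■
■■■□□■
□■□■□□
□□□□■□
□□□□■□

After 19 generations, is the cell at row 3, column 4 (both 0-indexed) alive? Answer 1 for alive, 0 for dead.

0

t=0: □□□■□□
■□■■■■
□□■□□■
■■■□□■
□■□■□□
□□□□■□
□□□□■□
t=1: □□■□□□
■■■□□■
□□□□□□
□□□■■■
□■□■■■
□□□■■□
□□□■■□
t=2: ■□■□■■
■■■□□□
□■■■□□
■□■■□■
■□□□□□
□□□□□□
□□■□■□
t=3: ■□■□■□
□□□□■□
□□□□■■
■□□■■■
■■□□□■
□□□□□□
□■□□■□
t=4: □■□□■□
□□□□■□
■□□□□□
□■□■□□
□■□□□□
□■□□□■
□■□■□■
t=5: ■□■■■■
□□□□□■
□□□□□□
■■■□□□
□■□□□□
□■□□■□
□■□□□■
t=6: □■■■□□
■□□■□■
■■□□□□
■■■□□□
□□□□□□
□■■□□□
□■□□□□
t=7: □■□■■□
□□□■■■
□□□□□□
■□■□□□
■□□□□□
□■■□□□
■□□■□□
t=8: ■□□□□□
□□■■□■
□□□■■■
□■□□□□
■□■□□□
■■■□□□
■□□■■□
t=9: ■■■□□□
■□■■□■
■□□■□■
■■■■■■
■□■□□□
■□■□□□
■□■■□□
t=10: □□□□■□
□□□■□□
□□□□□□
□□□□□□
□□□□■□
■□■□□■
■□□■□■
t=11: □□□■■■
□□□□□□
□□□□□□
□□□□□□
□□□□□■
■■□■□□
■■□■□□
t=12: ■□■■■■
□□□□■□
□□□□□□
□□□□□□
■□□□□□
□■□□■■
□■□■□□
t=13: ■■■□□■
□□□□■□
□□□□□□
□□□□□□
■□□□□■
□■■□■■
□■□□□□
t=14: ■■■□□■
■■□□□■
□□□□□□
□□□□□□
■■□□■■
□■■□■■
□□□■■□
t=15: □□■■□□
□□■□□■
■□□□□□
■□□□□■
□■■■■□
□■■□□□
□□□□□□
t=16: □□■■□□
□■■■□□
■■□□□□
■□■■■■
□□□■■■
□■□□□□
□■□■□□
t=17: □□□□■□
■□□■□□
□□□□□□
□□■□□□
□■□□□□
■□□■□□
□■□■□□
t=18: □□■■■□
□□□□□□
□□□□□□
□□□□□□
□■■□□□
■■□□□□
□□■■■□
t=19: □□■□■□
□□□■□□
□□□□□□
□□□□□□
■■■□□□
■□□□□□
□□□□■■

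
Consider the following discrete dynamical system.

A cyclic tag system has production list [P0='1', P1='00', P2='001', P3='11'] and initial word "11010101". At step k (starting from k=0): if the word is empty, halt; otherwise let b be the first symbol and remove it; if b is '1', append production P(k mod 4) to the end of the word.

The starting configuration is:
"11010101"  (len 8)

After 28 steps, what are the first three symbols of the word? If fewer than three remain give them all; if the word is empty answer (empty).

111

k=0  "11010101"  (len 8)
k=1  "10101011"  (len 8)
k=2  "010101100"  (len 9)
k=3  "10101100"  (len 8)
k=4  "010110011"  (len 9)
k=5  "10110011"  (len 8)
k=6  "011001100"  (len 9)
k=7  "11001100"  (len 8)
k=8  "100110011"  (len 9)
k=9  "001100111"  (len 9)
k=10  "01100111"  (len 8)
k=11  "1100111"  (len 7)
k=12  "10011111"  (len 8)
k=13  "00111111"  (len 8)
k=14  "0111111"  (len 7)
k=15  "111111"  (len 6)
k=16  "1111111"  (len 7)
k=17  "1111111"  (len 7)
k=18  "11111100"  (len 8)
k=19  "1111100001"  (len 10)
k=20  "11110000111"  (len 11)
k=21  "11100001111"  (len 11)
k=22  "110000111100"  (len 12)
k=23  "10000111100001"  (len 14)
k=24  "000011110000111"  (len 15)
k=25  "00011110000111"  (len 14)
k=26  "0011110000111"  (len 13)
k=27  "011110000111"  (len 12)
k=28  "11110000111"  (len 11)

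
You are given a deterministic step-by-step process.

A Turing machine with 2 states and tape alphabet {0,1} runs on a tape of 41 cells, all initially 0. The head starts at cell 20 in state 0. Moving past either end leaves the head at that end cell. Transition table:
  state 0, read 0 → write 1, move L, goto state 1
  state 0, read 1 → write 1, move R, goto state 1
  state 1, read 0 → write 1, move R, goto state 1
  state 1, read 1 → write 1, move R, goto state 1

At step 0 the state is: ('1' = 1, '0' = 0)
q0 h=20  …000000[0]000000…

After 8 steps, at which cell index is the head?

step 0: q0 h=20  …000000[0]000000…
step 1: q1 h=19  …000000[0]100000…
step 2: q1 h=20  …000001[1]000000…
step 3: q1 h=21  …000011[0]000000…
step 4: q1 h=22  …000111[0]000000…
step 5: q1 h=23  …001111[0]000000…
step 6: q1 h=24  …011111[0]000000…
step 7: q1 h=25  …111111[0]000000…
step 8: q1 h=26  …111111[0]000000…

26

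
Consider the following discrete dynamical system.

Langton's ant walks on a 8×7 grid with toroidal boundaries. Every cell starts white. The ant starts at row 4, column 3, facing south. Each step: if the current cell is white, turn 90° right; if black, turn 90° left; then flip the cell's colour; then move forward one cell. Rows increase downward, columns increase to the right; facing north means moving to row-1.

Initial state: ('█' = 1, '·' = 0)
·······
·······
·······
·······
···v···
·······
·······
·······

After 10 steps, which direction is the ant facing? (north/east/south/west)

k=0  ·······
·······
·······
·······
···v···
·······
·······
·······
k=1  ·······
·······
·······
·······
··<█···
·······
·······
·······
k=2  ·······
·······
·······
··^····
··██···
·······
·······
·······
k=3  ·······
·······
·······
··█>···
··██···
·······
·······
·······
k=4  ·······
·······
·······
··██···
··█v···
·······
·······
·······
k=5  ·······
·······
·······
··██···
··█·>··
·······
·······
·······
k=6  ·······
·······
·······
··██···
··█·█··
····v··
·······
·······
k=7  ·······
·······
·······
··██···
··█·█··
···<█··
·······
·······
k=8  ·······
·······
·······
··██···
··█^█··
···██··
·······
·······
k=9  ·······
·······
·······
··██···
··██>··
···██··
·······
·······
k=10  ·······
·······
·······
··██^··
··██···
···██··
·······
·······

north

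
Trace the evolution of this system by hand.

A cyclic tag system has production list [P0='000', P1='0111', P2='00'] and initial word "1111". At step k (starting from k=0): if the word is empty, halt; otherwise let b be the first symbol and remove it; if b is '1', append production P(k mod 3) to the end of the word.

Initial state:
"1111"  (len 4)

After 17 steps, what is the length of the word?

8

gen 0: "1111"  (len 4)
gen 1: "111000"  (len 6)
gen 2: "110000111"  (len 9)
gen 3: "1000011100"  (len 10)
gen 4: "000011100000"  (len 12)
gen 5: "00011100000"  (len 11)
gen 6: "0011100000"  (len 10)
gen 7: "011100000"  (len 9)
gen 8: "11100000"  (len 8)
gen 9: "110000000"  (len 9)
gen 10: "10000000000"  (len 11)
gen 11: "00000000000111"  (len 14)
gen 12: "0000000000111"  (len 13)
gen 13: "000000000111"  (len 12)
gen 14: "00000000111"  (len 11)
gen 15: "0000000111"  (len 10)
gen 16: "000000111"  (len 9)
gen 17: "00000111"  (len 8)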